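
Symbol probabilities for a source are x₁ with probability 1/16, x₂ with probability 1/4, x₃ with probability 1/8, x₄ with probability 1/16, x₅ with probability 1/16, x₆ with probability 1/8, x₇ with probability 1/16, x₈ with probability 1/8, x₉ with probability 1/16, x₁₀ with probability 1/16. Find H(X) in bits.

3.125 bits

Each probability is a power of 1/2, so log₂(1/p) is an integer.
H = Σ p·log₂(1/p) = 1/16·4 + 1/4·2 + 1/8·3 + 1/16·4 + 1/16·4 + 1/8·3 + 1/16·4 + 1/8·3 + 1/16·4 + 1/16·4 = 3.125 bits.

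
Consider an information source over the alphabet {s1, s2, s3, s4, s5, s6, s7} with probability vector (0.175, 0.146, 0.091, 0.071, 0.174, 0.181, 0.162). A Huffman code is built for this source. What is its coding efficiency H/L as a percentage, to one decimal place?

97.7%

Entropy H = −Σ p log₂ p ≈ 2.7417 bits.
Huffman merges: 71/1000+91/1000→81/500; 73/500+81/500→77/250; 81/500+87/500→42/125; 7/40+181/1000→89/250; 77/250+42/125→161/250; 89/250+161/250→1. L = 1403/500 ≈ 2.8060.
Efficiency = H/L = 2.7417/2.8060 = 97.7%.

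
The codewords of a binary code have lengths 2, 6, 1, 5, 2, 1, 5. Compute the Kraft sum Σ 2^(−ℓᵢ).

1.578125

With common denominator 2^6 = 64: Σ 2^(−ℓᵢ) = 16/64 + 1/64 + 32/64 + 2/64 + 16/64 + 32/64 + 2/64 = 101/64 = 1.578125.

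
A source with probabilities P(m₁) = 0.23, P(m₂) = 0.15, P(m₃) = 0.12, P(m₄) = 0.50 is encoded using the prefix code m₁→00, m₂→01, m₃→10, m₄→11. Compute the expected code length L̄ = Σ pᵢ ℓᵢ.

L̄ = Σ pᵢ·ℓᵢ = 0.23·2 + 0.15·2 + 0.12·2 + 0.50·2 = 2 bits/symbol.

2 bits/symbol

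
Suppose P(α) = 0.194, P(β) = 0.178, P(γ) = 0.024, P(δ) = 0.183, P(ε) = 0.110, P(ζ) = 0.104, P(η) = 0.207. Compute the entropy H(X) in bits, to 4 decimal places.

2.6400 bits

H = −Σ pᵢ log₂ pᵢ.
−0.194·log₂(0.194) = 0.4590
−0.178·log₂(0.178) = 0.4432
−0.024·log₂(0.024) = 0.1291
−0.183·log₂(0.183) = 0.4484
−0.110·log₂(0.110) = 0.3503
−0.104·log₂(0.104) = 0.3396
−0.207·log₂(0.207) = 0.4704
Sum ≈ 2.6400 → 2.6400 bits.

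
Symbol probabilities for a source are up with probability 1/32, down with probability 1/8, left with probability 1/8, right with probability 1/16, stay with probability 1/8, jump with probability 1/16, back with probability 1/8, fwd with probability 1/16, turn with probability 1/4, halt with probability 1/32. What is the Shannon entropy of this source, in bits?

Each probability is a power of 1/2, so log₂(1/p) is an integer.
H = Σ p·log₂(1/p) = 1/32·5 + 1/8·3 + 1/8·3 + 1/16·4 + 1/8·3 + 1/16·4 + 1/8·3 + 1/16·4 + 1/4·2 + 1/32·5 = 3.0625 bits.

3.0625 bits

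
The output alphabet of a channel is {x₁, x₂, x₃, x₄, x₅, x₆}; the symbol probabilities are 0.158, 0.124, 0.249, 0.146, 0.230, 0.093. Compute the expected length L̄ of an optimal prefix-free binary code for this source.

2.521 bits/symbol

Repeatedly combine the two least-probable nodes; the expected code length is the sum of the merged weights.
merge 93/1000 + 31/250 → 217/1000
merge 73/500 + 79/500 → 38/125
merge 217/1000 + 23/100 → 447/1000
merge 249/1000 + 38/125 → 553/1000
merge 447/1000 + 553/1000 → 1
L = 217/1000 + 38/125 + 447/1000 + 553/1000 + 1 = 2521/1000 = 2.521 bits/symbol.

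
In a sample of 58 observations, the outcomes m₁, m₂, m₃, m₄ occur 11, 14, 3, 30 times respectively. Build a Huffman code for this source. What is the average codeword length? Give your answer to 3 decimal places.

Probabilities are the counts divided by 58.
Repeatedly combine the two least-probable nodes; the expected code length is the sum of the merged weights.
merge 3/58 + 11/58 → 7/29
merge 7/29 + 7/29 → 14/29
merge 14/29 + 15/29 → 1
L = 7/29 + 14/29 + 1 = 50/29 ≈ 1.724 bits/symbol.

1.724 bits/symbol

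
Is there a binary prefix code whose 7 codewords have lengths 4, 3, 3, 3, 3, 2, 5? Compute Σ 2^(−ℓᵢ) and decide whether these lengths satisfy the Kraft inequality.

With common denominator 2^5 = 32: Σ 2^(−ℓᵢ) = 2/32 + 4/32 + 4/32 + 4/32 + 4/32 + 8/32 + 1/32 = 27/32 = 0.84375.
Kraft's inequality requires Σ ≤ 1; here Σ = 0.84375 ≤ 1, so such a prefix code exists.

0.84375; yes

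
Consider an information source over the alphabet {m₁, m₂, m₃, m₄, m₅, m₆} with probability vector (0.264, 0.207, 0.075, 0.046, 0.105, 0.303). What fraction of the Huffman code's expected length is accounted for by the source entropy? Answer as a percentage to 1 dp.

99.1%

Entropy H = −Σ p log₂ p ≈ 2.3256 bits.
Huffman merges: 23/500+3/40→121/1000; 21/200+121/1000→113/500; 207/1000+113/500→433/1000; 33/125+303/1000→567/1000; 433/1000+567/1000→1. L = 2347/1000 ≈ 2.3470.
Efficiency = H/L = 2.3256/2.3470 = 99.1%.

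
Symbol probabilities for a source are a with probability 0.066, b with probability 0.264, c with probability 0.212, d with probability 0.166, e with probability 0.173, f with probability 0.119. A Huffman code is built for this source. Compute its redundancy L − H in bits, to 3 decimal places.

Entropy H = −Σ p log₂ p ≈ 2.4739 bits.
Huffman merges: 33/500+119/1000→37/200; 83/500+173/1000→339/1000; 37/200+53/250→397/1000; 33/125+339/1000→603/1000; 397/1000+603/1000→1. L = 631/250 ≈ 2.5240.
L − H = 2.5240 − 2.4739 = 0.050 bits.

0.050 bits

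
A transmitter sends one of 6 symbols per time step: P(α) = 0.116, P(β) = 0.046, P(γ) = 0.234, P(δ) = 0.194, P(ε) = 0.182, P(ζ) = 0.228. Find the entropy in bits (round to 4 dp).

2.4478 bits

H = −Σ pᵢ log₂ pᵢ.
−0.116·log₂(0.116) = 0.3605
−0.046·log₂(0.046) = 0.2043
−0.234·log₂(0.234) = 0.4903
−0.194·log₂(0.194) = 0.4590
−0.182·log₂(0.182) = 0.4474
−0.228·log₂(0.228) = 0.4863
Sum ≈ 2.4478 → 2.4478 bits.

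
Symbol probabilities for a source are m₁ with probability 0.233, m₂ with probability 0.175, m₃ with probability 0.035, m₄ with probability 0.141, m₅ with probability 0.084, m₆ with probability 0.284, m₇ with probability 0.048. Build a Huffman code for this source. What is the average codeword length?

Repeatedly combine the two least-probable nodes; the expected code length is the sum of the merged weights.
merge 7/200 + 6/125 → 83/1000
merge 83/1000 + 21/250 → 167/1000
merge 141/1000 + 167/1000 → 77/250
merge 7/40 + 233/1000 → 51/125
merge 71/250 + 77/250 → 74/125
merge 51/125 + 74/125 → 1
L = 83/1000 + 167/1000 + 77/250 + 51/125 + 74/125 + 1 = 1279/500 = 2.558 bits/symbol.

2.558 bits/symbol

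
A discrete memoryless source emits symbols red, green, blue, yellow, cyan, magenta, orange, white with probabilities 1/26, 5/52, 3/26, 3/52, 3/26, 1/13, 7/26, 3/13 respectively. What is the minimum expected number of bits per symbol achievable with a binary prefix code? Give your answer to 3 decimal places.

2.769 bits/symbol

Repeatedly combine the two least-probable nodes; the expected code length is the sum of the merged weights.
merge 1/26 + 3/52 → 5/52
merge 1/13 + 5/52 → 9/52
merge 5/52 + 3/26 → 11/52
merge 3/26 + 9/52 → 15/52
merge 11/52 + 3/13 → 23/52
merge 7/26 + 15/52 → 29/52
merge 23/52 + 29/52 → 1
L = 5/52 + 9/52 + 11/52 + 15/52 + 23/52 + 29/52 + 1 = 36/13 ≈ 2.769 bits/symbol.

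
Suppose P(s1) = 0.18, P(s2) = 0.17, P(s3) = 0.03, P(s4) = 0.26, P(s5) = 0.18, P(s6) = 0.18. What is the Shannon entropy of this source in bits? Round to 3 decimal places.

2.428 bits

H = −Σ pᵢ log₂ pᵢ.
−0.18·log₂(0.18) = 0.4453
−0.17·log₂(0.17) = 0.4346
−0.03·log₂(0.03) = 0.1518
−0.26·log₂(0.26) = 0.5053
−0.18·log₂(0.18) = 0.4453
−0.18·log₂(0.18) = 0.4453
Sum ≈ 2.4276 → 2.428 bits.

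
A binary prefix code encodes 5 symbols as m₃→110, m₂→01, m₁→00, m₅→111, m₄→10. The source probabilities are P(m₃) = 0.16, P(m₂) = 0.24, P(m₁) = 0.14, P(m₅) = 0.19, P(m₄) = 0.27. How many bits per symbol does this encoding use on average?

L̄ = Σ pᵢ·ℓᵢ = 0.16·3 + 0.24·2 + 0.14·2 + 0.19·3 + 0.27·2 = 2.35 bits/symbol.

2.35 bits/symbol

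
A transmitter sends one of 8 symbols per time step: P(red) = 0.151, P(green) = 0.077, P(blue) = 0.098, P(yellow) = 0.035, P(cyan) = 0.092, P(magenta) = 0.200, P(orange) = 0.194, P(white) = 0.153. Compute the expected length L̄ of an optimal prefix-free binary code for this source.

2.908 bits/symbol

Repeatedly combine the two least-probable nodes; the expected code length is the sum of the merged weights.
merge 7/200 + 77/1000 → 14/125
merge 23/250 + 49/500 → 19/100
merge 14/125 + 151/1000 → 263/1000
merge 153/1000 + 19/100 → 343/1000
merge 97/500 + 1/5 → 197/500
merge 263/1000 + 343/1000 → 303/500
merge 197/500 + 303/500 → 1
L = 14/125 + 19/100 + 263/1000 + 343/1000 + 197/500 + 303/500 + 1 = 727/250 = 2.908 bits/symbol.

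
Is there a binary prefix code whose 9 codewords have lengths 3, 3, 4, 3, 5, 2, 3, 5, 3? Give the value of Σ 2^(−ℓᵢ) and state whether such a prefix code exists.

With common denominator 2^5 = 32: Σ 2^(−ℓᵢ) = 4/32 + 4/32 + 2/32 + 4/32 + 1/32 + 8/32 + 4/32 + 1/32 + 4/32 = 32/32 = 1.
Kraft's inequality requires Σ ≤ 1; here Σ = 1 ≤ 1, so such a prefix code exists.

1; yes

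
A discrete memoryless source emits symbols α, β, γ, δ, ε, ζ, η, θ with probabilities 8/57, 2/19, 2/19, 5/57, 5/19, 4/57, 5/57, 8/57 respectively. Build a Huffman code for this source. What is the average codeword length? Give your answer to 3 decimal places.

2.895 bits/symbol

Repeatedly combine the two least-probable nodes; the expected code length is the sum of the merged weights.
merge 4/57 + 5/57 → 3/19
merge 5/57 + 2/19 → 11/57
merge 2/19 + 8/57 → 14/57
merge 8/57 + 3/19 → 17/57
merge 11/57 + 14/57 → 25/57
merge 5/19 + 17/57 → 32/57
merge 25/57 + 32/57 → 1
L = 3/19 + 11/57 + 14/57 + 17/57 + 25/57 + 32/57 + 1 = 55/19 ≈ 2.895 bits/symbol.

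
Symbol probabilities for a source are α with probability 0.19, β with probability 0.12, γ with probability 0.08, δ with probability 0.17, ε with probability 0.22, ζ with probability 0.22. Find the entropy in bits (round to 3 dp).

H = −Σ pᵢ log₂ pᵢ.
−0.19·log₂(0.19) = 0.4552
−0.12·log₂(0.12) = 0.3671
−0.08·log₂(0.08) = 0.2915
−0.17·log₂(0.17) = 0.4346
−0.22·log₂(0.22) = 0.4806
−0.22·log₂(0.22) = 0.4806
Sum ≈ 2.5095 → 2.510 bits.

2.510 bits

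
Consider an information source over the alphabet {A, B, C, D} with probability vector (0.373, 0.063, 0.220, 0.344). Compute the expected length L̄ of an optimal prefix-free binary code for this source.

1.91 bits/symbol

Repeatedly combine the two least-probable nodes; the expected code length is the sum of the merged weights.
merge 63/1000 + 11/50 → 283/1000
merge 283/1000 + 43/125 → 627/1000
merge 373/1000 + 627/1000 → 1
L = 283/1000 + 627/1000 + 1 = 191/100 = 1.91 bits/symbol.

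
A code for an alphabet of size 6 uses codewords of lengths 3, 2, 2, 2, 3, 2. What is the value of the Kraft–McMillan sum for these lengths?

1.25

With common denominator 2^3 = 8: Σ 2^(−ℓᵢ) = 1/8 + 2/8 + 2/8 + 2/8 + 1/8 + 2/8 = 10/8 = 1.25.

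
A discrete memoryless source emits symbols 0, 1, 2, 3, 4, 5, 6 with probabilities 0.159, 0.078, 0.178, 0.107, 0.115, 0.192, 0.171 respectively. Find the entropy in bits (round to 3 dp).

2.749 bits

H = −Σ pᵢ log₂ pᵢ.
−0.159·log₂(0.159) = 0.4218
−0.078·log₂(0.078) = 0.2871
−0.178·log₂(0.178) = 0.4432
−0.107·log₂(0.107) = 0.3450
−0.115·log₂(0.115) = 0.3588
−0.192·log₂(0.192) = 0.4571
−0.171·log₂(0.171) = 0.4357
Sum ≈ 2.7488 → 2.749 bits.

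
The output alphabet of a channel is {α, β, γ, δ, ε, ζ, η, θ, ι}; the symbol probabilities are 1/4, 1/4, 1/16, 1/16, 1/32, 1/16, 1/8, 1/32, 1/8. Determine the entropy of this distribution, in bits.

Each probability is a power of 1/2, so log₂(1/p) is an integer.
H = Σ p·log₂(1/p) = 1/4·2 + 1/4·2 + 1/16·4 + 1/16·4 + 1/32·5 + 1/16·4 + 1/8·3 + 1/32·5 + 1/8·3 = 2.8125 bits.

2.8125 bits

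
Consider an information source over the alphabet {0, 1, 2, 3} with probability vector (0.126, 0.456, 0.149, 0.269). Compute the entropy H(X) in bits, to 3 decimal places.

1.812 bits

H = −Σ pᵢ log₂ pᵢ.
−0.126·log₂(0.126) = 0.3766
−0.456·log₂(0.456) = 0.5166
−0.149·log₂(0.149) = 0.4092
−0.269·log₂(0.269) = 0.5096
Sum ≈ 1.8120 → 1.812 bits.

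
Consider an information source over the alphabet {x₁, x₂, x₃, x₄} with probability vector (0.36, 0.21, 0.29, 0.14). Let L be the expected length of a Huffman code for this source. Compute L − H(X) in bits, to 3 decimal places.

Entropy H = −Σ p log₂ p ≈ 1.9185 bits.
Huffman merges: 7/50+21/100→7/20; 29/100+7/20→16/25; 9/25+16/25→1. L = 199/100 ≈ 1.9900.
L − H = 1.9900 − 1.9185 = 0.072 bits.

0.072 bits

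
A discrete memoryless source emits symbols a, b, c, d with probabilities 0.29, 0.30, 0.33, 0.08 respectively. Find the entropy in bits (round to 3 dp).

H = −Σ pᵢ log₂ pᵢ.
−0.29·log₂(0.29) = 0.5179
−0.30·log₂(0.30) = 0.5211
−0.33·log₂(0.33) = 0.5278
−0.08·log₂(0.08) = 0.2915
Sum ≈ 1.8583 → 1.858 bits.

1.858 bits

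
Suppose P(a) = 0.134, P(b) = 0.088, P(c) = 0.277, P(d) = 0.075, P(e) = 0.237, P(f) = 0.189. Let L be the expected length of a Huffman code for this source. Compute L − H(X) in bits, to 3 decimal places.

Entropy H = −Σ p log₂ p ≈ 2.4369 bits.
Huffman merges: 3/40+11/125→163/1000; 67/500+163/1000→297/1000; 189/1000+237/1000→213/500; 277/1000+297/1000→287/500; 213/500+287/500→1. L = 123/50 ≈ 2.4600.
L − H = 2.4600 − 2.4369 = 0.023 bits.

0.023 bits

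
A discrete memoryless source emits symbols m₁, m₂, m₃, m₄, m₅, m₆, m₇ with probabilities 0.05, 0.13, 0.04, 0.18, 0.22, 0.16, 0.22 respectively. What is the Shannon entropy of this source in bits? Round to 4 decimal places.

H = −Σ pᵢ log₂ pᵢ.
−0.05·log₂(0.05) = 0.2161
−0.13·log₂(0.13) = 0.3826
−0.04·log₂(0.04) = 0.1858
−0.18·log₂(0.18) = 0.4453
−0.22·log₂(0.22) = 0.4806
−0.16·log₂(0.16) = 0.4230
−0.22·log₂(0.22) = 0.4806
Sum ≈ 2.6140 → 2.6140 bits.

2.6140 bits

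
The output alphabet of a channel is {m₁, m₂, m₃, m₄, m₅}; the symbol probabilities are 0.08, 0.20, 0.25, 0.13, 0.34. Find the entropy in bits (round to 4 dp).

2.1677 bits

H = −Σ pᵢ log₂ pᵢ.
−0.08·log₂(0.08) = 0.2915
−0.20·log₂(0.20) = 0.4644
−0.25·log₂(0.25) = 0.5000
−0.13·log₂(0.13) = 0.3826
−0.34·log₂(0.34) = 0.5292
Sum ≈ 2.1677 → 2.1677 bits.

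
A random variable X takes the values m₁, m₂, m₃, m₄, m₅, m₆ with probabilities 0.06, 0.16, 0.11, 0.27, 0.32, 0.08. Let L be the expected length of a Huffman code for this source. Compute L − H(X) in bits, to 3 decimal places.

Entropy H = −Σ p log₂ p ≈ 2.3444 bits.
Huffman merges: 3/50+2/25→7/50; 11/100+7/50→1/4; 4/25+1/4→41/100; 27/100+8/25→59/100; 41/100+59/100→1. L = 239/100 ≈ 2.3900.
L − H = 2.3900 − 2.3444 = 0.046 bits.

0.046 bits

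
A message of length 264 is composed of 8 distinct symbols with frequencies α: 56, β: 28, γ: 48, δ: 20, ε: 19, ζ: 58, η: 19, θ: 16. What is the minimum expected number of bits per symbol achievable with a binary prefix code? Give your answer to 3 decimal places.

Probabilities are the counts divided by 264.
Repeatedly combine the two least-probable nodes; the expected code length is the sum of the merged weights.
merge 2/33 + 19/264 → 35/264
merge 19/264 + 5/66 → 13/88
merge 7/66 + 35/264 → 21/88
merge 13/88 + 2/11 → 29/88
merge 7/33 + 29/132 → 19/44
merge 21/88 + 29/88 → 25/44
merge 19/44 + 25/44 → 1
L = 35/264 + 13/88 + 21/88 + 29/88 + 19/44 + 25/44 + 1 = 94/33 ≈ 2.848 bits/symbol.

2.848 bits/symbol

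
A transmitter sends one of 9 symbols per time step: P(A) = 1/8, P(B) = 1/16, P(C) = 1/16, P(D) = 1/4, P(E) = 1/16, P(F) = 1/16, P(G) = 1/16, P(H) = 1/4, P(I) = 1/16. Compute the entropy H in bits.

Each probability is a power of 1/2, so log₂(1/p) is an integer.
H = Σ p·log₂(1/p) = 1/8·3 + 1/16·4 + 1/16·4 + 1/4·2 + 1/16·4 + 1/16·4 + 1/16·4 + 1/4·2 + 1/16·4 = 2.875 bits.

2.875 bits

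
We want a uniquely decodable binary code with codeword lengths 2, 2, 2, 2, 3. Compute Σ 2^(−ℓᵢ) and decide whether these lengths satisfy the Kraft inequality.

1.125; no

With common denominator 2^3 = 8: Σ 2^(−ℓᵢ) = 2/8 + 2/8 + 2/8 + 2/8 + 1/8 = 9/8 = 1.125.
Kraft's inequality requires Σ ≤ 1; here Σ = 1.125 > 1, so no such prefix code exists.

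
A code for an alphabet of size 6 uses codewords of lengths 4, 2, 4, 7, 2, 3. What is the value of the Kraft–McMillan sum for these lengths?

0.7578125

With common denominator 2^7 = 128: Σ 2^(−ℓᵢ) = 8/128 + 32/128 + 8/128 + 1/128 + 32/128 + 16/128 = 97/128 = 0.7578125.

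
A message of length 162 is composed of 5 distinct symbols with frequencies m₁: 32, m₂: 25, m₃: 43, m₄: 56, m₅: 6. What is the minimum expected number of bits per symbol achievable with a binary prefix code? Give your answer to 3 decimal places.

2.191 bits/symbol

Probabilities are the counts divided by 162.
Repeatedly combine the two least-probable nodes; the expected code length is the sum of the merged weights.
merge 1/27 + 25/162 → 31/162
merge 31/162 + 16/81 → 7/18
merge 43/162 + 28/81 → 11/18
merge 7/18 + 11/18 → 1
L = 31/162 + 7/18 + 11/18 + 1 = 355/162 ≈ 2.191 bits/symbol.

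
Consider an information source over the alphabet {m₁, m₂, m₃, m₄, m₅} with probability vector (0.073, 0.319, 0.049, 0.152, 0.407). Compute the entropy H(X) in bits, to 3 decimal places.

1.956 bits

H = −Σ pᵢ log₂ pᵢ.
−0.073·log₂(0.073) = 0.2756
−0.319·log₂(0.319) = 0.5258
−0.049·log₂(0.049) = 0.2132
−0.152·log₂(0.152) = 0.4131
−0.407·log₂(0.407) = 0.5278
Sum ≈ 1.9556 → 1.956 bits.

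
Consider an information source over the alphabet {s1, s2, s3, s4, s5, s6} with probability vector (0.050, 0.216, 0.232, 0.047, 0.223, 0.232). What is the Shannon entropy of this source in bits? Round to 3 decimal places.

H = −Σ pᵢ log₂ pᵢ.
−0.050·log₂(0.050) = 0.2161
−0.216·log₂(0.216) = 0.4776
−0.232·log₂(0.232) = 0.4890
−0.047·log₂(0.047) = 0.2073
−0.223·log₂(0.223) = 0.4828
−0.232·log₂(0.232) = 0.4890
Sum ≈ 2.3618 → 2.362 bits.

2.362 bits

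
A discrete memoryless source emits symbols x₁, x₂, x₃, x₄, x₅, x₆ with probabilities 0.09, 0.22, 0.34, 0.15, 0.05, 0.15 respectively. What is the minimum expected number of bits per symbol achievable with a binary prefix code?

2.43 bits/symbol

Repeatedly combine the two least-probable nodes; the expected code length is the sum of the merged weights.
merge 1/20 + 9/100 → 7/50
merge 7/50 + 3/20 → 29/100
merge 3/20 + 11/50 → 37/100
merge 29/100 + 17/50 → 63/100
merge 37/100 + 63/100 → 1
L = 7/50 + 29/100 + 37/100 + 63/100 + 1 = 243/100 = 2.43 bits/symbol.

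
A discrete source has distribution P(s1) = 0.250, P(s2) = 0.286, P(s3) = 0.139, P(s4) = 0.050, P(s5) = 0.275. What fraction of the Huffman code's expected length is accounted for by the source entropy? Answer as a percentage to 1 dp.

97.8%

Entropy H = −Σ p log₂ p ≈ 2.1405 bits.
Huffman merges: 1/20+139/1000→189/1000; 189/1000+1/4→439/1000; 11/40+143/500→561/1000; 439/1000+561/1000→1. L = 2189/1000 ≈ 2.1890.
Efficiency = H/L = 2.1405/2.1890 = 97.8%.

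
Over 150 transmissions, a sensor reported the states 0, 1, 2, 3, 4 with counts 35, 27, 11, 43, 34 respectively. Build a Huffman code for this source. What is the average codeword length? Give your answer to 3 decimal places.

2.253 bits/symbol

Probabilities are the counts divided by 150.
Repeatedly combine the two least-probable nodes; the expected code length is the sum of the merged weights.
merge 11/150 + 9/50 → 19/75
merge 17/75 + 7/30 → 23/50
merge 19/75 + 43/150 → 27/50
merge 23/50 + 27/50 → 1
L = 19/75 + 23/50 + 27/50 + 1 = 169/75 ≈ 2.253 bits/symbol.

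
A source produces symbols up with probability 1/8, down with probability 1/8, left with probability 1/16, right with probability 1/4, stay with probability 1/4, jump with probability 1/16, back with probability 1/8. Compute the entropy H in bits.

2.625 bits

Each probability is a power of 1/2, so log₂(1/p) is an integer.
H = Σ p·log₂(1/p) = 1/8·3 + 1/8·3 + 1/16·4 + 1/4·2 + 1/4·2 + 1/16·4 + 1/8·3 = 2.625 bits.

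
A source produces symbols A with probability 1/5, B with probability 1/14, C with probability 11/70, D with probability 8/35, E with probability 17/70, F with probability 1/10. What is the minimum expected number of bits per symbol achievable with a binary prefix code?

2.5 bits/symbol

Repeatedly combine the two least-probable nodes; the expected code length is the sum of the merged weights.
merge 1/14 + 1/10 → 6/35
merge 11/70 + 6/35 → 23/70
merge 1/5 + 8/35 → 3/7
merge 17/70 + 23/70 → 4/7
merge 3/7 + 4/7 → 1
L = 6/35 + 23/70 + 3/7 + 4/7 + 1 = 5/2 = 2.5 bits/symbol.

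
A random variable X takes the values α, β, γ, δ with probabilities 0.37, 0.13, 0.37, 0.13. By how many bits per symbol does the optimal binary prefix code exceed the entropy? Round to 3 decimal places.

Entropy H = −Σ p log₂ p ≈ 1.8267 bits.
Huffman merges: 13/100+13/100→13/50; 13/50+37/100→63/100; 37/100+63/100→1. L = 189/100 ≈ 1.8900.
L − H = 1.8900 − 1.8267 = 0.063 bits.

0.063 bits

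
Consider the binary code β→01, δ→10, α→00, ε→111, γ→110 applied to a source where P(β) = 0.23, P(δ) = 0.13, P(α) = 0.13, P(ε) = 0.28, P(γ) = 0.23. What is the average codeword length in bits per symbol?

2.51 bits/symbol

L̄ = Σ pᵢ·ℓᵢ = 0.23·2 + 0.13·2 + 0.13·2 + 0.28·3 + 0.23·3 = 2.51 bits/symbol.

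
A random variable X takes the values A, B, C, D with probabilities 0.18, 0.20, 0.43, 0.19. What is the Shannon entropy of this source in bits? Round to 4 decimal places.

1.8885 bits

H = −Σ pᵢ log₂ pᵢ.
−0.18·log₂(0.18) = 0.4453
−0.20·log₂(0.20) = 0.4644
−0.43·log₂(0.43) = 0.5236
−0.19·log₂(0.19) = 0.4552
Sum ≈ 1.8885 → 1.8885 bits.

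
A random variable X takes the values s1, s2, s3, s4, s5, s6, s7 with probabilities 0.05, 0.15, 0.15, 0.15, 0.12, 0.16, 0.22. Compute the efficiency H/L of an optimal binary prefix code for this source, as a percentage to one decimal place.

Entropy H = −Σ p log₂ p ≈ 2.7184 bits.
Huffman merges: 1/20+3/25→17/100; 3/20+3/20→3/10; 3/20+4/25→31/100; 17/100+11/50→39/100; 3/10+31/100→61/100; 39/100+61/100→1. L = 139/50 ≈ 2.7800.
Efficiency = H/L = 2.7184/2.7800 = 97.8%.

97.8%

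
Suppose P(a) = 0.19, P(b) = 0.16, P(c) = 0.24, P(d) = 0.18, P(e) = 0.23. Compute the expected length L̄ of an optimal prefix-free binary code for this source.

Repeatedly combine the two least-probable nodes; the expected code length is the sum of the merged weights.
merge 4/25 + 9/50 → 17/50
merge 19/100 + 23/100 → 21/50
merge 6/25 + 17/50 → 29/50
merge 21/50 + 29/50 → 1
L = 17/50 + 21/50 + 29/50 + 1 = 117/50 = 2.34 bits/symbol.

2.34 bits/symbol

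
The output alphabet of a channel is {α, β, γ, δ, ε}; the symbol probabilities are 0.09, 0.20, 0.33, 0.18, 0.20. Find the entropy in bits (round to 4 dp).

2.2146 bits

H = −Σ pᵢ log₂ pᵢ.
−0.09·log₂(0.09) = 0.3127
−0.20·log₂(0.20) = 0.4644
−0.33·log₂(0.33) = 0.5278
−0.18·log₂(0.18) = 0.4453
−0.20·log₂(0.20) = 0.4644
Sum ≈ 2.2146 → 2.2146 bits.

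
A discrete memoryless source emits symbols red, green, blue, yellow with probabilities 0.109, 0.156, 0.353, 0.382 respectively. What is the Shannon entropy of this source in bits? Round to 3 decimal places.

1.827 bits

H = −Σ pᵢ log₂ pᵢ.
−0.109·log₂(0.109) = 0.3485
−0.156·log₂(0.156) = 0.4181
−0.353·log₂(0.353) = 0.5303
−0.382·log₂(0.382) = 0.5304
Sum ≈ 1.8273 → 1.827 bits.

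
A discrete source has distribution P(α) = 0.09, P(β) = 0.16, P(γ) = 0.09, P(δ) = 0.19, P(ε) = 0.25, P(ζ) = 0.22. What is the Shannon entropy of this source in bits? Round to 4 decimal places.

H = −Σ pᵢ log₂ pᵢ.
−0.09·log₂(0.09) = 0.3127
−0.16·log₂(0.16) = 0.4230
−0.09·log₂(0.09) = 0.3127
−0.19·log₂(0.19) = 0.4552
−0.25·log₂(0.25) = 0.5000
−0.22·log₂(0.22) = 0.4806
Sum ≈ 2.4841 → 2.4841 bits.

2.4841 bits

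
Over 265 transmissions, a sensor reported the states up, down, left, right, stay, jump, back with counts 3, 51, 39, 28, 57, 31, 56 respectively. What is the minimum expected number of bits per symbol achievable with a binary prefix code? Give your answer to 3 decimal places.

Probabilities are the counts divided by 265.
Repeatedly combine the two least-probable nodes; the expected code length is the sum of the merged weights.
merge 3/265 + 28/265 → 31/265
merge 31/265 + 31/265 → 62/265
merge 39/265 + 51/265 → 18/53
merge 56/265 + 57/265 → 113/265
merge 62/265 + 18/53 → 152/265
merge 113/265 + 152/265 → 1
L = 31/265 + 62/265 + 18/53 + 113/265 + 152/265 + 1 = 713/265 ≈ 2.691 bits/symbol.

2.691 bits/symbol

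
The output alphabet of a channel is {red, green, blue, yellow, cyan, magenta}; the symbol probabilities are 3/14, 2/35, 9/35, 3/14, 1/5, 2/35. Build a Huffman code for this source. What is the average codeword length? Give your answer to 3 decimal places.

Repeatedly combine the two least-probable nodes; the expected code length is the sum of the merged weights.
merge 2/35 + 2/35 → 4/35
merge 4/35 + 1/5 → 11/35
merge 3/14 + 3/14 → 3/7
merge 9/35 + 11/35 → 4/7
merge 3/7 + 4/7 → 1
L = 4/35 + 11/35 + 3/7 + 4/7 + 1 = 17/7 ≈ 2.429 bits/symbol.

2.429 bits/symbol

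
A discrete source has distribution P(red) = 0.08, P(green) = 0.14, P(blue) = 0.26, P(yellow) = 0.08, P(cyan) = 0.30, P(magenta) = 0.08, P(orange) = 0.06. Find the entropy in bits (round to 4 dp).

2.5415 bits

H = −Σ pᵢ log₂ pᵢ.
−0.08·log₂(0.08) = 0.2915
−0.14·log₂(0.14) = 0.3971
−0.26·log₂(0.26) = 0.5053
−0.08·log₂(0.08) = 0.2915
−0.30·log₂(0.30) = 0.5211
−0.08·log₂(0.08) = 0.2915
−0.06·log₂(0.06) = 0.2435
Sum ≈ 2.5415 → 2.5415 bits.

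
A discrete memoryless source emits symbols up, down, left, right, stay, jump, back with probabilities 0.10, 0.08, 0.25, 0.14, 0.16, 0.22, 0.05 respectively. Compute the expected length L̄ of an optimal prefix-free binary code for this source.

2.66 bits/symbol

Repeatedly combine the two least-probable nodes; the expected code length is the sum of the merged weights.
merge 1/20 + 2/25 → 13/100
merge 1/10 + 13/100 → 23/100
merge 7/50 + 4/25 → 3/10
merge 11/50 + 23/100 → 9/20
merge 1/4 + 3/10 → 11/20
merge 9/20 + 11/20 → 1
L = 13/100 + 23/100 + 3/10 + 9/20 + 11/20 + 1 = 133/50 = 2.66 bits/symbol.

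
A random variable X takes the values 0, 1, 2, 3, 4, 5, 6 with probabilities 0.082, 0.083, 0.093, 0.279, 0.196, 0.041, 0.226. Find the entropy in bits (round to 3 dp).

H = −Σ pᵢ log₂ pᵢ.
−0.082·log₂(0.082) = 0.2959
−0.083·log₂(0.083) = 0.2980
−0.093·log₂(0.093) = 0.3187
−0.279·log₂(0.279) = 0.5138
−0.196·log₂(0.196) = 0.4608
−0.041·log₂(0.041) = 0.1889
−0.226·log₂(0.226) = 0.4849
Sum ≈ 2.5611 → 2.561 bits.

2.561 bits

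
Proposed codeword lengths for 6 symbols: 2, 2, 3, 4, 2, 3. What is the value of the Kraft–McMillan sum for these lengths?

With common denominator 2^4 = 16: Σ 2^(−ℓᵢ) = 4/16 + 4/16 + 2/16 + 1/16 + 4/16 + 2/16 = 17/16 = 1.0625.

1.0625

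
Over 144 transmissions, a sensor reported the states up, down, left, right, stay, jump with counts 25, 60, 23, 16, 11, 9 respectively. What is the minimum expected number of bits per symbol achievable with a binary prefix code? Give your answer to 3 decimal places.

2.306 bits/symbol

Probabilities are the counts divided by 144.
Repeatedly combine the two least-probable nodes; the expected code length is the sum of the merged weights.
merge 1/16 + 11/144 → 5/36
merge 1/9 + 5/36 → 1/4
merge 23/144 + 25/144 → 1/3
merge 1/4 + 1/3 → 7/12
merge 5/12 + 7/12 → 1
L = 5/36 + 1/4 + 1/3 + 7/12 + 1 = 83/36 ≈ 2.306 bits/symbol.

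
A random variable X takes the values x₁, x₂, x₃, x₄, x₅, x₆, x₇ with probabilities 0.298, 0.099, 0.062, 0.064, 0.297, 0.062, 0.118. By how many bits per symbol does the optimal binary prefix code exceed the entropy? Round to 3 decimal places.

Entropy H = −Σ p log₂ p ≈ 2.4860 bits.
Huffman merges: 31/500+31/500→31/250; 8/125+99/1000→163/1000; 59/500+31/250→121/500; 163/1000+121/500→81/200; 297/1000+149/500→119/200; 81/200+119/200→1. L = 2529/1000 ≈ 2.5290.
L − H = 2.5290 − 2.4860 = 0.043 bits.

0.043 bits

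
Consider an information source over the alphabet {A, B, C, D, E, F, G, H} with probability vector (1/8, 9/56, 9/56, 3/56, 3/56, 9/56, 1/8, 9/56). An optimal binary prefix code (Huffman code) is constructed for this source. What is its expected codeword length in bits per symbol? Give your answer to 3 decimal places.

Repeatedly combine the two least-probable nodes; the expected code length is the sum of the merged weights.
merge 3/56 + 3/56 → 3/28
merge 3/28 + 1/8 → 13/56
merge 1/8 + 9/56 → 2/7
merge 9/56 + 9/56 → 9/28
merge 9/56 + 13/56 → 11/28
merge 2/7 + 9/28 → 17/28
merge 11/28 + 17/28 → 1
L = 3/28 + 13/56 + 2/7 + 9/28 + 11/28 + 17/28 + 1 = 165/56 ≈ 2.946 bits/symbol.

2.946 bits/symbol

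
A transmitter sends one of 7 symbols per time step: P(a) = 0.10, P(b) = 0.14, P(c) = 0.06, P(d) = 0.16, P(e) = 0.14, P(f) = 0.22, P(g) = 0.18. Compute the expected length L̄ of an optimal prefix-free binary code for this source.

Repeatedly combine the two least-probable nodes; the expected code length is the sum of the merged weights.
merge 3/50 + 1/10 → 4/25
merge 7/50 + 7/50 → 7/25
merge 4/25 + 4/25 → 8/25
merge 9/50 + 11/50 → 2/5
merge 7/25 + 8/25 → 3/5
merge 2/5 + 3/5 → 1
L = 4/25 + 7/25 + 8/25 + 2/5 + 3/5 + 1 = 69/25 = 2.76 bits/symbol.

2.76 bits/symbol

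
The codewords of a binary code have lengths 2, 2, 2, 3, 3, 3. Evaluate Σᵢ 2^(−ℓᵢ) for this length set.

With common denominator 2^3 = 8: Σ 2^(−ℓᵢ) = 2/8 + 2/8 + 2/8 + 1/8 + 1/8 + 1/8 = 9/8 = 1.125.

1.125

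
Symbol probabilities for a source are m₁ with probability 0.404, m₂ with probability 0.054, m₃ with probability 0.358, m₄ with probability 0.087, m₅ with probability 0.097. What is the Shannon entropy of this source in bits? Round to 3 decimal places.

H = −Σ pᵢ log₂ pᵢ.
−0.404·log₂(0.404) = 0.5283
−0.054·log₂(0.054) = 0.2274
−0.358·log₂(0.358) = 0.5305
−0.087·log₂(0.087) = 0.3065
−0.097·log₂(0.097) = 0.3265
Sum ≈ 1.9192 → 1.919 bits.

1.919 bits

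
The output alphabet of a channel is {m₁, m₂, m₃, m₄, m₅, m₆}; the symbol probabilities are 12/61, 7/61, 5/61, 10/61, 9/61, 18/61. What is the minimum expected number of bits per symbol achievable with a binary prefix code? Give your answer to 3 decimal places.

Repeatedly combine the two least-probable nodes; the expected code length is the sum of the merged weights.
merge 5/61 + 7/61 → 12/61
merge 9/61 + 10/61 → 19/61
merge 12/61 + 12/61 → 24/61
merge 18/61 + 19/61 → 37/61
merge 24/61 + 37/61 → 1
L = 12/61 + 19/61 + 24/61 + 37/61 + 1 = 153/61 ≈ 2.508 bits/symbol.

2.508 bits/symbol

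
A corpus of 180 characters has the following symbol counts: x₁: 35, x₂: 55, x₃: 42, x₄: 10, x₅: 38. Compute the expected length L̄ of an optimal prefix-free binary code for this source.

2.25 bits/symbol

Probabilities are the counts divided by 180.
Repeatedly combine the two least-probable nodes; the expected code length is the sum of the merged weights.
merge 1/18 + 7/36 → 1/4
merge 19/90 + 7/30 → 4/9
merge 1/4 + 11/36 → 5/9
merge 4/9 + 5/9 → 1
L = 1/4 + 4/9 + 5/9 + 1 = 9/4 = 2.25 bits/symbol.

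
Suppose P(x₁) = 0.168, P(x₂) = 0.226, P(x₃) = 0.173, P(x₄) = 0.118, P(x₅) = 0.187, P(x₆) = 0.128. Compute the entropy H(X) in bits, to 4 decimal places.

H = −Σ pᵢ log₂ pᵢ.
−0.168·log₂(0.168) = 0.4323
−0.226·log₂(0.226) = 0.4849
−0.173·log₂(0.173) = 0.4379
−0.118·log₂(0.118) = 0.3638
−0.187·log₂(0.187) = 0.4523
−0.128·log₂(0.128) = 0.3796
Sum ≈ 2.5509 → 2.5509 bits.

2.5509 bits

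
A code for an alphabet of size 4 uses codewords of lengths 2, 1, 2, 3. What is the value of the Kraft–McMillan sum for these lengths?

1.125

With common denominator 2^3 = 8: Σ 2^(−ℓᵢ) = 2/8 + 4/8 + 2/8 + 1/8 = 9/8 = 1.125.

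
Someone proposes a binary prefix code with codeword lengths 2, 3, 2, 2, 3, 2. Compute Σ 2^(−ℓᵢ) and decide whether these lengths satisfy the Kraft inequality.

With common denominator 2^3 = 8: Σ 2^(−ℓᵢ) = 2/8 + 1/8 + 2/8 + 2/8 + 1/8 + 2/8 = 10/8 = 1.25.
Kraft's inequality requires Σ ≤ 1; here Σ = 1.25 > 1, so no such prefix code exists.

1.25; no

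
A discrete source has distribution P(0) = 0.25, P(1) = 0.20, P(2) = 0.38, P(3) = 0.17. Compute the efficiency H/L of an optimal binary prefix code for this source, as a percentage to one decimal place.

97.0%

Entropy H = −Σ p log₂ p ≈ 1.9294 bits.
Huffman merges: 17/100+1/5→37/100; 1/4+37/100→31/50; 19/50+31/50→1. L = 199/100 ≈ 1.9900.
Efficiency = H/L = 1.9294/1.9900 = 97.0%.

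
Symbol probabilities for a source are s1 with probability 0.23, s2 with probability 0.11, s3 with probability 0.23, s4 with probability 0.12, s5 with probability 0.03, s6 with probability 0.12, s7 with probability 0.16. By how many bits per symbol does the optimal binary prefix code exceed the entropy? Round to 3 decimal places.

0.045 bits

Entropy H = −Σ p log₂ p ≈ 2.6345 bits.
Huffman merges: 3/100+11/100→7/50; 3/25+3/25→6/25; 7/50+4/25→3/10; 23/100+23/100→23/50; 6/25+3/10→27/50; 23/50+27/50→1. L = 67/25 ≈ 2.6800.
L − H = 2.6800 − 2.6345 = 0.045 bits.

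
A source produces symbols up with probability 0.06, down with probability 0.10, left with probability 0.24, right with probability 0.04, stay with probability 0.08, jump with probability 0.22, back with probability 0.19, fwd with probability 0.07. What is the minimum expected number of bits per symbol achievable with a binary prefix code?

Repeatedly combine the two least-probable nodes; the expected code length is the sum of the merged weights.
merge 1/25 + 3/50 → 1/10
merge 7/100 + 2/25 → 3/20
merge 1/10 + 1/10 → 1/5
merge 3/20 + 19/100 → 17/50
merge 1/5 + 11/50 → 21/50
merge 6/25 + 17/50 → 29/50
merge 21/50 + 29/50 → 1
L = 1/10 + 3/20 + 1/5 + 17/50 + 21/50 + 29/50 + 1 = 279/100 = 2.79 bits/symbol.

2.79 bits/symbol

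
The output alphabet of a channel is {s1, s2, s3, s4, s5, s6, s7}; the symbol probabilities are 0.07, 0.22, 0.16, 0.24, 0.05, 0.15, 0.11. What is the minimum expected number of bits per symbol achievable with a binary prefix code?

Repeatedly combine the two least-probable nodes; the expected code length is the sum of the merged weights.
merge 1/20 + 7/100 → 3/25
merge 11/100 + 3/25 → 23/100
merge 3/20 + 4/25 → 31/100
merge 11/50 + 23/100 → 9/20
merge 6/25 + 31/100 → 11/20
merge 9/20 + 11/20 → 1
L = 3/25 + 23/100 + 31/100 + 9/20 + 11/20 + 1 = 133/50 = 2.66 bits/symbol.

2.66 bits/symbol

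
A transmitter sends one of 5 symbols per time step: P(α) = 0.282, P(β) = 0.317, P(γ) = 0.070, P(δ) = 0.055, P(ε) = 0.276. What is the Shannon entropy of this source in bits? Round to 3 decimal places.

2.052 bits

H = −Σ pᵢ log₂ pᵢ.
−0.282·log₂(0.282) = 0.5150
−0.317·log₂(0.317) = 0.5254
−0.070·log₂(0.070) = 0.2686
−0.055·log₂(0.055) = 0.2301
−0.276·log₂(0.276) = 0.5126
Sum ≈ 2.0517 → 2.052 bits.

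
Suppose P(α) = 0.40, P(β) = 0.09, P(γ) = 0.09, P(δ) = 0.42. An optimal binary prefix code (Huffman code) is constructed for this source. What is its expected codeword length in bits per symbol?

1.76 bits/symbol

Repeatedly combine the two least-probable nodes; the expected code length is the sum of the merged weights.
merge 9/100 + 9/100 → 9/50
merge 9/50 + 2/5 → 29/50
merge 21/50 + 29/50 → 1
L = 9/50 + 29/50 + 1 = 44/25 = 1.76 bits/symbol.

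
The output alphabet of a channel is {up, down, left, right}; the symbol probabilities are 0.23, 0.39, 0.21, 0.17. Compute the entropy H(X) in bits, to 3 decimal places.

H = −Σ pᵢ log₂ pᵢ.
−0.23·log₂(0.23) = 0.4877
−0.39·log₂(0.39) = 0.5298
−0.21·log₂(0.21) = 0.4728
−0.17·log₂(0.17) = 0.4346
Sum ≈ 1.9249 → 1.925 bits.

1.925 bits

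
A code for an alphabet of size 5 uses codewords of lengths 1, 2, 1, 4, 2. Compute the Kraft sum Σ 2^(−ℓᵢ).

With common denominator 2^4 = 16: Σ 2^(−ℓᵢ) = 8/16 + 4/16 + 8/16 + 1/16 + 4/16 = 25/16 = 1.5625.

1.5625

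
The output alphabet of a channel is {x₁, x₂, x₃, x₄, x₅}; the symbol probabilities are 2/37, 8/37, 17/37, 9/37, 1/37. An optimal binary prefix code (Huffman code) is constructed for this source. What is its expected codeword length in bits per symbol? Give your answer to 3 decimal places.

1.919 bits/symbol

Repeatedly combine the two least-probable nodes; the expected code length is the sum of the merged weights.
merge 1/37 + 2/37 → 3/37
merge 3/37 + 8/37 → 11/37
merge 9/37 + 11/37 → 20/37
merge 17/37 + 20/37 → 1
L = 3/37 + 11/37 + 20/37 + 1 = 71/37 ≈ 1.919 bits/symbol.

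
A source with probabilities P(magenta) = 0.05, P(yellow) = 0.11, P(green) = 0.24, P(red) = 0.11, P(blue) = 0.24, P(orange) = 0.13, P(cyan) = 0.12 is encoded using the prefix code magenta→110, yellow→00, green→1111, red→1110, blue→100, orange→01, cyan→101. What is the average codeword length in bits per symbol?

3.11 bits/symbol

L̄ = Σ pᵢ·ℓᵢ = 0.05·3 + 0.11·2 + 0.24·4 + 0.11·4 + 0.24·3 + 0.13·2 + 0.12·3 = 3.11 bits/symbol.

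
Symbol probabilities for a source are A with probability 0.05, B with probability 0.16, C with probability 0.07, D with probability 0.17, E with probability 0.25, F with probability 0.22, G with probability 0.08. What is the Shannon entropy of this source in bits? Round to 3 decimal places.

H = −Σ pᵢ log₂ pᵢ.
−0.05·log₂(0.05) = 0.2161
−0.16·log₂(0.16) = 0.4230
−0.07·log₂(0.07) = 0.2686
−0.17·log₂(0.17) = 0.4346
−0.25·log₂(0.25) = 0.5000
−0.22·log₂(0.22) = 0.4806
−0.08·log₂(0.08) = 0.2915
Sum ≈ 2.6143 → 2.614 bits.

2.614 bits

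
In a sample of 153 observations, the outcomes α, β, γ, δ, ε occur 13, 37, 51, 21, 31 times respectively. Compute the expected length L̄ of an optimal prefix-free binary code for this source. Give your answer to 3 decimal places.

Probabilities are the counts divided by 153.
Repeatedly combine the two least-probable nodes; the expected code length is the sum of the merged weights.
merge 13/153 + 7/51 → 2/9
merge 31/153 + 2/9 → 65/153
merge 37/153 + 1/3 → 88/153
merge 65/153 + 88/153 → 1
L = 2/9 + 65/153 + 88/153 + 1 = 20/9 ≈ 2.222 bits/symbol.

2.222 bits/symbol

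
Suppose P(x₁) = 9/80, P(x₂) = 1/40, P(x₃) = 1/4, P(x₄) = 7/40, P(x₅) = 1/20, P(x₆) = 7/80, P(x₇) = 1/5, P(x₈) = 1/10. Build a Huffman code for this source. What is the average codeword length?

Repeatedly combine the two least-probable nodes; the expected code length is the sum of the merged weights.
merge 1/40 + 1/20 → 3/40
merge 3/40 + 7/80 → 13/80
merge 1/10 + 9/80 → 17/80
merge 13/80 + 7/40 → 27/80
merge 1/5 + 17/80 → 33/80
merge 1/4 + 27/80 → 47/80
merge 33/80 + 47/80 → 1
L = 3/40 + 13/80 + 17/80 + 27/80 + 33/80 + 47/80 + 1 = 223/80 = 2.7875 bits/symbol.

2.7875 bits/symbol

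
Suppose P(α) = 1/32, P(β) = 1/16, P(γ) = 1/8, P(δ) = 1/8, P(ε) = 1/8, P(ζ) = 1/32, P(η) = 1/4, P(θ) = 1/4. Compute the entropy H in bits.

2.6875 bits

Each probability is a power of 1/2, so log₂(1/p) is an integer.
H = Σ p·log₂(1/p) = 1/32·5 + 1/16·4 + 1/8·3 + 1/8·3 + 1/8·3 + 1/32·5 + 1/4·2 + 1/4·2 = 2.6875 bits.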